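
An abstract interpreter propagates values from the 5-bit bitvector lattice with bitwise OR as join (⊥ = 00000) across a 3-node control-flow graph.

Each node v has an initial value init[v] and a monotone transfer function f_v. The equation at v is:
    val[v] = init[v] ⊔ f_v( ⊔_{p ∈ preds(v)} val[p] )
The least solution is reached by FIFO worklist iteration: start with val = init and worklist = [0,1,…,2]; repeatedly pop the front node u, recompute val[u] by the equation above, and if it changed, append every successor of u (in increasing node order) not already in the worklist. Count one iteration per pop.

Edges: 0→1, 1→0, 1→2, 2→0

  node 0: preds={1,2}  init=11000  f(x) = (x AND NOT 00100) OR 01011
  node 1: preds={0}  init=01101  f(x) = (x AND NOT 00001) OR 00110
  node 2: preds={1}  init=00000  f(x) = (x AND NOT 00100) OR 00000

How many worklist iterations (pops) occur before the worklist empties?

4

Worklist (4 pops):
  #1 pop 0: in=01101 → 11011 (was 11000); enqueue []
  #2 pop 1: in=11011 → 11111 (was 01101); enqueue [0]
  #3 pop 2: in=11111 → 11011 (was 00000); enqueue []
  #4 pop 0: in=11111 → 11011 (no change)

Fixpoint:
  val[0] = 11011
  val[1] = 11111
  val[2] = 11011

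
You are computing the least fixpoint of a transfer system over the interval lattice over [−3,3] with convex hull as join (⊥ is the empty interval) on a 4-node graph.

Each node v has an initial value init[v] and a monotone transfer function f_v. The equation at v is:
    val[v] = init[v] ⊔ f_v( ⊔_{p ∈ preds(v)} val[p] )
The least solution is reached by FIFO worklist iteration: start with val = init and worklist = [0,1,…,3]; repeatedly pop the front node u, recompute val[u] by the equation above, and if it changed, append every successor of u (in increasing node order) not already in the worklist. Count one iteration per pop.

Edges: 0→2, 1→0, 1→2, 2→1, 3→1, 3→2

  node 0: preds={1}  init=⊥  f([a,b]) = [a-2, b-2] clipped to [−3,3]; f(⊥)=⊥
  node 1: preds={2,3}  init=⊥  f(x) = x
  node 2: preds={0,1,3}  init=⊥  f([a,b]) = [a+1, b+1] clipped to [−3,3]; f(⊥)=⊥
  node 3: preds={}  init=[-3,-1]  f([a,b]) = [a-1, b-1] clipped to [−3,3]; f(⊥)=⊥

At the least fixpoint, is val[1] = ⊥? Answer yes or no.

no

Worklist (18 pops):
  #1 pop 0: in=⊥ → ⊥ (no change)
  #2 pop 1: in=[-3,-1] → [-3,-1] (was ⊥); enqueue [0]
  #3 pop 2: in=[-3,-1] → [-2,0] (was ⊥); enqueue [1]
  #4 pop 3: in=⊥ → [-3,-1] (no change)
  #5 pop 0: in=[-3,-1] → [-3,-3] (was ⊥); enqueue [2]
  #6 pop 1: in=[-3,0] → [-3,0] (was [-3,-1]); enqueue [0]
  #7 pop 2: in=[-3,0] → [-2,1] (was [-2,0]); enqueue [1]
  #8 pop 0: in=[-3,0] → [-3,-2] (was [-3,-3]); enqueue [2]
  #9 pop 1: in=[-3,1] → [-3,1] (was [-3,0]); enqueue [0]
  #10 pop 2: in=[-3,1] → [-2,2] (was [-2,1]); enqueue [1]
  #11 pop 0: in=[-3,1] → [-3,-1] (was [-3,-2]); enqueue [2]
  #12 pop 1: in=[-3,2] → [-3,2] (was [-3,1]); enqueue [0]
  #13 pop 2: in=[-3,2] → [-2,3] (was [-2,2]); enqueue [1]
  #14 pop 0: in=[-3,2] → [-3,0] (was [-3,-1]); enqueue [2]
  #15 pop 1: in=[-3,3] → [-3,3] (was [-3,2]); enqueue [0]
  #16 pop 2: in=[-3,3] → [-2,3] (no change)
  #17 pop 0: in=[-3,3] → [-3,1] (was [-3,0]); enqueue [2]
  #18 pop 2: in=[-3,3] → [-2,3] (no change)

Fixpoint:
  val[0] = [-3,1]
  val[1] = [-3,3]
  val[2] = [-2,3]
  val[3] = [-3,-1]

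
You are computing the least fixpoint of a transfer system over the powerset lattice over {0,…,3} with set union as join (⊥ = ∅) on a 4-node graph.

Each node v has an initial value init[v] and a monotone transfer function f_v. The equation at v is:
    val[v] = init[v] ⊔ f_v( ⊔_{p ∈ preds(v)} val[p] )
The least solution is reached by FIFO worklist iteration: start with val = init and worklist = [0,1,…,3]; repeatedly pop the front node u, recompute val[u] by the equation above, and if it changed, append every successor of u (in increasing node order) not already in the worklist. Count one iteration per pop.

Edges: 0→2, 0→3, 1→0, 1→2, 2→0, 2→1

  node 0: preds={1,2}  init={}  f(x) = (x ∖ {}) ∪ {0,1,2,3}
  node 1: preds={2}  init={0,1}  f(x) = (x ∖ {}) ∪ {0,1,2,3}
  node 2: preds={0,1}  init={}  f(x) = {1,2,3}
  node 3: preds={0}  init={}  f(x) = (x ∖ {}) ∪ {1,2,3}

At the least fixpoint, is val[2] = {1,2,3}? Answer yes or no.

yes

Trace (6 dequeues):
  [1] u=0 | in {0,1} | out {0,1,2,3} | prev {} | push {}
  [2] u=1 | in {} | out {0,1,2,3} | prev {0,1} | push {0}
  [3] u=2 | in {0,1,2,3} | out {1,2,3} | prev {} | push {1}
  [4] u=3 | in {0,1,2,3} | out {0,1,2,3} | prev {} | push {}
  [5] u=0 | in {0,1,2,3} | out {0,1,2,3} | ==
  [6] u=1 | in {1,2,3} | out {0,1,2,3} | ==

Converged values:
  [0] {0,1,2,3}
  [1] {0,1,2,3}
  [2] {1,2,3}
  [3] {0,1,2,3}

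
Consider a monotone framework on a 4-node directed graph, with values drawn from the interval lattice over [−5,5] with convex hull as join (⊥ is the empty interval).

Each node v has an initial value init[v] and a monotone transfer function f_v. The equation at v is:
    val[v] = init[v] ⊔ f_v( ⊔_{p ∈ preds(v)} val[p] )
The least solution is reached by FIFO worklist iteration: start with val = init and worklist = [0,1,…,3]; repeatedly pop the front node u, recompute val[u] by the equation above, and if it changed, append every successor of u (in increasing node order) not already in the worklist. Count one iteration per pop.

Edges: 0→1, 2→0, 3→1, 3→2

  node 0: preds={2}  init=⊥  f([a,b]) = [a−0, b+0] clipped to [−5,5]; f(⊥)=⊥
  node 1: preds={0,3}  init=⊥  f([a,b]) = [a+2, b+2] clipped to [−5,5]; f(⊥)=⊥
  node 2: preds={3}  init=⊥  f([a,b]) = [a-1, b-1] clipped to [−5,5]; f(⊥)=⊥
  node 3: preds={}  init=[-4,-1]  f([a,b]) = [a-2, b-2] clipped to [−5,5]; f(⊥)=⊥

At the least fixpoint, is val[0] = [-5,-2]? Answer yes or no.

Worklist (6 pops):
  #1 pop 0: in=⊥ → ⊥ (no change)
  #2 pop 1: in=[-4,-1] → [-2,1] (was ⊥); enqueue []
  #3 pop 2: in=[-4,-1] → [-5,-2] (was ⊥); enqueue [0]
  #4 pop 3: in=⊥ → [-4,-1] (no change)
  #5 pop 0: in=[-5,-2] → [-5,-2] (was ⊥); enqueue [1]
  #6 pop 1: in=[-5,-1] → [-3,1] (was [-2,1]); enqueue []

Fixpoint:
  val[0] = [-5,-2]
  val[1] = [-3,1]
  val[2] = [-5,-2]
  val[3] = [-4,-1]

yes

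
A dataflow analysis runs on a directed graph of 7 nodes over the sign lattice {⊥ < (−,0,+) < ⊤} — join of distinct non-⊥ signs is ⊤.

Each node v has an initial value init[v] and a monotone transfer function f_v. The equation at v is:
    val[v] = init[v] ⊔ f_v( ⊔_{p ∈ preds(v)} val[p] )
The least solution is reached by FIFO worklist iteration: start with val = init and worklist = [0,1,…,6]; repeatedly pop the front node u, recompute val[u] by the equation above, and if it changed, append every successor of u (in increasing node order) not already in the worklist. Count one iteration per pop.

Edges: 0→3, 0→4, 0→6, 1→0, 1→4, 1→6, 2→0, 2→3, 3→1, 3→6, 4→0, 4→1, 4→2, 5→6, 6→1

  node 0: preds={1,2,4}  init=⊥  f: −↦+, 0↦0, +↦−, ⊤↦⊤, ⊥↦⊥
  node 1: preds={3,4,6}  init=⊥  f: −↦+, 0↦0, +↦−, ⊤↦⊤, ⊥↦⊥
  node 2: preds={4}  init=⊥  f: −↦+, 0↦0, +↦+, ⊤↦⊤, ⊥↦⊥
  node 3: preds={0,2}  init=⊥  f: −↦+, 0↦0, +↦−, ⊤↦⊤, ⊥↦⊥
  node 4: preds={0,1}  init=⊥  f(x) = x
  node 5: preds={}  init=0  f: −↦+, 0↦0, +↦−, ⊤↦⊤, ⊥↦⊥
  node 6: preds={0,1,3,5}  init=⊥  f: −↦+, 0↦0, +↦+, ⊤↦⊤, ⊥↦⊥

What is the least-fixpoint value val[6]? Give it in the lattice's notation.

Worklist (18 pops):
  #1 pop 0: in=⊥ → ⊥ (no change)
  #2 pop 1: in=⊥ → ⊥ (no change)
  #3 pop 2: in=⊥ → ⊥ (no change)
  #4 pop 3: in=⊥ → ⊥ (no change)
  #5 pop 4: in=⊥ → ⊥ (no change)
  #6 pop 5: in=⊥ → 0 (no change)
  #7 pop 6: in=0 → 0 (was ⊥); enqueue [1]
  #8 pop 1: in=0 → 0 (was ⊥); enqueue [0,4,6]
  #9 pop 0: in=0 → 0 (was ⊥); enqueue [3]
  #10 pop 4: in=0 → 0 (was ⊥); enqueue [0,1,2]
  #11 pop 6: in=0 → 0 (no change)
  #12 pop 3: in=0 → 0 (was ⊥); enqueue [6]
  #13 pop 0: in=0 → 0 (no change)
  #14 pop 1: in=0 → 0 (no change)
  #15 pop 2: in=0 → 0 (was ⊥); enqueue [0,3]
  #16 pop 6: in=0 → 0 (no change)
  #17 pop 0: in=0 → 0 (no change)
  #18 pop 3: in=0 → 0 (no change)

Fixpoint:
  val[0] = 0
  val[1] = 0
  val[2] = 0
  val[3] = 0
  val[4] = 0
  val[5] = 0
  val[6] = 0

0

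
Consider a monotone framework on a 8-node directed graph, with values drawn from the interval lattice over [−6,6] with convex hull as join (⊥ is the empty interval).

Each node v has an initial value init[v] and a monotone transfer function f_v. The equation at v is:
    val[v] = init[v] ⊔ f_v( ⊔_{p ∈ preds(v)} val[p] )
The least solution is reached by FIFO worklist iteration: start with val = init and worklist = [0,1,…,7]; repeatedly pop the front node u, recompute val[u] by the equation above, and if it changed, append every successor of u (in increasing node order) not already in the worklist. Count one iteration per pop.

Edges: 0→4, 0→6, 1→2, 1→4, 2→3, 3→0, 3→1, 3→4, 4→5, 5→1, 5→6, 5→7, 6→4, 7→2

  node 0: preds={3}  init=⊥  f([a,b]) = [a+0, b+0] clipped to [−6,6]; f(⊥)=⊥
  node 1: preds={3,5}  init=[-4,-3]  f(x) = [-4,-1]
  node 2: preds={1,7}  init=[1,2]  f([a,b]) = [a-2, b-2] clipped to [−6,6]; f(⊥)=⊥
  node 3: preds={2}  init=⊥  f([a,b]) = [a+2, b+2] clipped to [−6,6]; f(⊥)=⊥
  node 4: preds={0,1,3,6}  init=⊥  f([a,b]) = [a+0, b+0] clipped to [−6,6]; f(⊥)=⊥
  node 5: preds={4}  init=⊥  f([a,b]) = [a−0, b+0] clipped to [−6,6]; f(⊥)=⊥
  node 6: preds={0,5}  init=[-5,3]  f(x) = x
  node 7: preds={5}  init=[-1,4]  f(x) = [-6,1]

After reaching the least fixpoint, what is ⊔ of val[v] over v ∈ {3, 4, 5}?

[-5,4]

Trace (13 dequeues):
  [1] u=0 | in ⊥ | out ⊥ | ==
  [2] u=1 | in ⊥ | out [-4,-1] | prev [-4,-3] | push {}
  [3] u=2 | in [-4,4] | out [-6,2] | prev [1,2] | push {}
  [4] u=3 | in [-6,2] | out [-4,4] | prev ⊥ | push {0,1}
  [5] u=4 | in [-5,4] | out [-5,4] | prev ⊥ | push {}
  [6] u=5 | in [-5,4] | out [-5,4] | prev ⊥ | push {}
  [7] u=6 | in [-5,4] | out [-5,4] | prev [-5,3] | push {4}
  [8] u=7 | in [-5,4] | out [-6,4] | prev [-1,4] | push {2}
  [9] u=0 | in [-4,4] | out [-4,4] | prev ⊥ | push {6}
  [10] u=1 | in [-5,4] | out [-4,-1] | ==
  [11] u=4 | in [-5,4] | out [-5,4] | ==
  [12] u=2 | in [-6,4] | out [-6,2] | ==
  [13] u=6 | in [-5,4] | out [-5,4] | ==

Converged values:
  [0] [-4,4]
  [1] [-4,-1]
  [2] [-6,2]
  [3] [-4,4]
  [4] [-5,4]
  [5] [-5,4]
  [6] [-5,4]
  [7] [-6,4]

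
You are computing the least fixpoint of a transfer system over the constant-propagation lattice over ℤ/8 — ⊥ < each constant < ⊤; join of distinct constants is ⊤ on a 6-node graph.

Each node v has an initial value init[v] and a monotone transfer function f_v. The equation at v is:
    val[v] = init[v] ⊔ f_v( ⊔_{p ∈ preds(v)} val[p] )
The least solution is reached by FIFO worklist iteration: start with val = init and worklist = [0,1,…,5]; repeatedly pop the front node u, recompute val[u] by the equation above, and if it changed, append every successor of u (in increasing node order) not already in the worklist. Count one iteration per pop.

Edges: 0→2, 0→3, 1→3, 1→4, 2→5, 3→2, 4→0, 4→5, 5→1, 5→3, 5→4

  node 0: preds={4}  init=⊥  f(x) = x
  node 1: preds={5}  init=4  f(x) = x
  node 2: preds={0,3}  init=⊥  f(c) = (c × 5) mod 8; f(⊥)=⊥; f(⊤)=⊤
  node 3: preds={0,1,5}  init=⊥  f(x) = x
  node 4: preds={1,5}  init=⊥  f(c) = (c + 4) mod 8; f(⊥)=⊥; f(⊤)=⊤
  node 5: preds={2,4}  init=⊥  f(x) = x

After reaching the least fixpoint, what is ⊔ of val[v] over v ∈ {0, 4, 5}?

Trace (19 dequeues):
  [1] u=0 | in ⊥ | out ⊥ | ==
  [2] u=1 | in ⊥ | out 4 | ==
  [3] u=2 | in ⊥ | out ⊥ | ==
  [4] u=3 | in 4 | out 4 | prev ⊥ | push {2}
  [5] u=4 | in 4 | out 0 | prev ⊥ | push {0}
  [6] u=5 | in 0 | out 0 | prev ⊥ | push {1,3,4}
  [7] u=2 | in 4 | out 4 | prev ⊥ | push {5}
  [8] u=0 | in 0 | out 0 | prev ⊥ | push {2}
  [9] u=1 | in 0 | out ⊤ | prev 4 | push {}
  [10] u=3 | in ⊤ | out ⊤ | prev 4 | push {}
  [11] u=4 | in ⊤ | out ⊤ | prev 0 | push {0}
  [12] u=5 | in ⊤ | out ⊤ | prev 0 | push {1,3,4}
  [13] u=2 | in ⊤ | out ⊤ | prev 4 | push {5}
  [14] u=0 | in ⊤ | out ⊤ | prev 0 | push {2}
  [15] u=1 | in ⊤ | out ⊤ | ==
  [16] u=3 | in ⊤ | out ⊤ | ==
  [17] u=4 | in ⊤ | out ⊤ | ==
  [18] u=5 | in ⊤ | out ⊤ | ==
  [19] u=2 | in ⊤ | out ⊤ | ==

Converged values:
  [0] ⊤
  [1] ⊤
  [2] ⊤
  [3] ⊤
  [4] ⊤
  [5] ⊤

⊤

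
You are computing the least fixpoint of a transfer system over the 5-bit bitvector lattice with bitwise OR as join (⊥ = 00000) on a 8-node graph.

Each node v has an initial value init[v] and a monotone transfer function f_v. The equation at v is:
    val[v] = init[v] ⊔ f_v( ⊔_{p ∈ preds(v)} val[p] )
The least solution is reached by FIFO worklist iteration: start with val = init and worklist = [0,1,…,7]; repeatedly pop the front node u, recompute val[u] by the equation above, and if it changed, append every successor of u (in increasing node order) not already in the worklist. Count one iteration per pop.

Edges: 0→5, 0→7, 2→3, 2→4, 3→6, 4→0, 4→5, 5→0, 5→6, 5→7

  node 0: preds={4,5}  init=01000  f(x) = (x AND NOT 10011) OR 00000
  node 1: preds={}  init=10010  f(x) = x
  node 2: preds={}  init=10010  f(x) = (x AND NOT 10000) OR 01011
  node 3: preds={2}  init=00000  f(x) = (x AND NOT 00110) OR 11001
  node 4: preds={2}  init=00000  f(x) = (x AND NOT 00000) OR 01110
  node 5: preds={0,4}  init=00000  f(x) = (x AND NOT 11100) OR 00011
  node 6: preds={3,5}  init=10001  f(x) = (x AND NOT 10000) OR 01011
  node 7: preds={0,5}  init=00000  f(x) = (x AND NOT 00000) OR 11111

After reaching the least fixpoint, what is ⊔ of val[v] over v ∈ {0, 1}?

Trace (11 dequeues):
  [1] u=0 | in 00000 | out 01000 | ==
  [2] u=1 | in 00000 | out 10010 | ==
  [3] u=2 | in 00000 | out 11011 | prev 10010 | push {}
  [4] u=3 | in 11011 | out 11001 | prev 00000 | push {}
  [5] u=4 | in 11011 | out 11111 | prev 00000 | push {0}
  [6] u=5 | in 11111 | out 00011 | prev 00000 | push {}
  [7] u=6 | in 11011 | out 11011 | prev 10001 | push {}
  [8] u=7 | in 01011 | out 11111 | prev 00000 | push {}
  [9] u=0 | in 11111 | out 01100 | prev 01000 | push {5,7}
  [10] u=5 | in 11111 | out 00011 | ==
  [11] u=7 | in 01111 | out 11111 | ==

Converged values:
  [0] 01100
  [1] 10010
  [2] 11011
  [3] 11001
  [4] 11111
  [5] 00011
  [6] 11011
  [7] 11111

11110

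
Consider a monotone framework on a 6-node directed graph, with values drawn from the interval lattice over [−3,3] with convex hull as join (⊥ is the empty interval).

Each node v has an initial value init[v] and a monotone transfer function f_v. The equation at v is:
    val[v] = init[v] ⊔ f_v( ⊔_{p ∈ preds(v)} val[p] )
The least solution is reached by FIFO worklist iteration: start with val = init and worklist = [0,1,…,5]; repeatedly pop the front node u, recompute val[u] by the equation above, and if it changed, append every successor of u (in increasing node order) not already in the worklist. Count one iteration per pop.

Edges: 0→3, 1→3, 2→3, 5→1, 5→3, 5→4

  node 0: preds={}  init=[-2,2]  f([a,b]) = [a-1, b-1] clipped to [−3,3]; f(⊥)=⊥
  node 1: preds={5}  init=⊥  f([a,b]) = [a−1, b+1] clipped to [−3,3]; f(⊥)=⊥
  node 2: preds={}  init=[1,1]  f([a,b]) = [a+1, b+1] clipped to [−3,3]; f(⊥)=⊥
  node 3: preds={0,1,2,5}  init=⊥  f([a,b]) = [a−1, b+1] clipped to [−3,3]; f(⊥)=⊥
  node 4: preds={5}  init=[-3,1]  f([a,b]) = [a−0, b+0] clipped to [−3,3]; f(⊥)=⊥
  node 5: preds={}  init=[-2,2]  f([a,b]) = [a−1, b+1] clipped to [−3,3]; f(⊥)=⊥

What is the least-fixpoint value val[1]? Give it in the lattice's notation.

Trace (6 dequeues):
  [1] u=0 | in ⊥ | out [-2,2] | ==
  [2] u=1 | in [-2,2] | out [-3,3] | prev ⊥ | push {}
  [3] u=2 | in ⊥ | out [1,1] | ==
  [4] u=3 | in [-3,3] | out [-3,3] | prev ⊥ | push {}
  [5] u=4 | in [-2,2] | out [-3,2] | prev [-3,1] | push {}
  [6] u=5 | in ⊥ | out [-2,2] | ==

Converged values:
  [0] [-2,2]
  [1] [-3,3]
  [2] [1,1]
  [3] [-3,3]
  [4] [-3,2]
  [5] [-2,2]

[-3,3]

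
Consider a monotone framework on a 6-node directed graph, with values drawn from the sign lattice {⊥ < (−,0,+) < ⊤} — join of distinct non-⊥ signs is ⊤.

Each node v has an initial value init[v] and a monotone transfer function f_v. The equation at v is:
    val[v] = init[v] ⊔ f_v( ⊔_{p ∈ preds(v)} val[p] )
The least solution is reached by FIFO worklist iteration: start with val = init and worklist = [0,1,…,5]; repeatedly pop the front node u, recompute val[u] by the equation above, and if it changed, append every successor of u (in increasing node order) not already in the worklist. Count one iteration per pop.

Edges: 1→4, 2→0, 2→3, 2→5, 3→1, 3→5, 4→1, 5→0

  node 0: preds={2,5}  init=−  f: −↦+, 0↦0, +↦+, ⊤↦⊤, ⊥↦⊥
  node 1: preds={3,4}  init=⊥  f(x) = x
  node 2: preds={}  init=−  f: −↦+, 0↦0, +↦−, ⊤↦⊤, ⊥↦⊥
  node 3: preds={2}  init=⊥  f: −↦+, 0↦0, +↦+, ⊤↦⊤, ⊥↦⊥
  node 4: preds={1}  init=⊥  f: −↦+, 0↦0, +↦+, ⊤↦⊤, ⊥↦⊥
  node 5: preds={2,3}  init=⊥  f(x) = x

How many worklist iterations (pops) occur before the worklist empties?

10

Trace (10 dequeues):
  [1] u=0 | in − | out ⊤ | prev − | push {}
  [2] u=1 | in ⊥ | out ⊥ | ==
  [3] u=2 | in ⊥ | out − | ==
  [4] u=3 | in − | out + | prev ⊥ | push {1}
  [5] u=4 | in ⊥ | out ⊥ | ==
  [6] u=5 | in ⊤ | out ⊤ | prev ⊥ | push {0}
  [7] u=1 | in + | out + | prev ⊥ | push {4}
  [8] u=0 | in ⊤ | out ⊤ | ==
  [9] u=4 | in + | out + | prev ⊥ | push {1}
  [10] u=1 | in + | out + | ==

Converged values:
  [0] ⊤
  [1] +
  [2] −
  [3] +
  [4] +
  [5] ⊤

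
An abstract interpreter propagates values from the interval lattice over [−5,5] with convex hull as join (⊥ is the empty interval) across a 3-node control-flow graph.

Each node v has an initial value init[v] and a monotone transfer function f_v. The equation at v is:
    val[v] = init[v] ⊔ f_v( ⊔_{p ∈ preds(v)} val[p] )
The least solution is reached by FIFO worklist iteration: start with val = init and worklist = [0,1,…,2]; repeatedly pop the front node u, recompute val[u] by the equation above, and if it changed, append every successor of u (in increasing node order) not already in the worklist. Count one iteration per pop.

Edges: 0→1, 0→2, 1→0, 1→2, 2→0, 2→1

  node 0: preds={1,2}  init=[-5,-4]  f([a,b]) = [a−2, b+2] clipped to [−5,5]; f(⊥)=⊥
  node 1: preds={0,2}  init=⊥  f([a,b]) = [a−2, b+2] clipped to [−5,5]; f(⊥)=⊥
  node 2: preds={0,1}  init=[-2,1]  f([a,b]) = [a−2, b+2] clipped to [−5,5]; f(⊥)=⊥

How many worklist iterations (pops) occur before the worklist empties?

Iteration log — 6 steps:
  step 1. node 0  ⊔preds=[-2,1]  new=[-5,3]  old=[-5,-4]  +wl: 
  step 2. node 1  ⊔preds=[-5,3]  new=[-5,5]  old=⊥  +wl: 0
  step 3. node 2  ⊔preds=[-5,5]  new=[-5,5]  old=[-2,1]  +wl: 1
  step 4. node 0  ⊔preds=[-5,5]  new=[-5,5]  old=[-5,3]  +wl: 2
  step 5. node 1  ⊔preds=[-5,5]  new=[-5,5]  stable
  step 6. node 2  ⊔preds=[-5,5]  new=[-5,5]  stable

Least fixpoint reached:
  node 0: [-5,5]
  node 1: [-5,5]
  node 2: [-5,5]

6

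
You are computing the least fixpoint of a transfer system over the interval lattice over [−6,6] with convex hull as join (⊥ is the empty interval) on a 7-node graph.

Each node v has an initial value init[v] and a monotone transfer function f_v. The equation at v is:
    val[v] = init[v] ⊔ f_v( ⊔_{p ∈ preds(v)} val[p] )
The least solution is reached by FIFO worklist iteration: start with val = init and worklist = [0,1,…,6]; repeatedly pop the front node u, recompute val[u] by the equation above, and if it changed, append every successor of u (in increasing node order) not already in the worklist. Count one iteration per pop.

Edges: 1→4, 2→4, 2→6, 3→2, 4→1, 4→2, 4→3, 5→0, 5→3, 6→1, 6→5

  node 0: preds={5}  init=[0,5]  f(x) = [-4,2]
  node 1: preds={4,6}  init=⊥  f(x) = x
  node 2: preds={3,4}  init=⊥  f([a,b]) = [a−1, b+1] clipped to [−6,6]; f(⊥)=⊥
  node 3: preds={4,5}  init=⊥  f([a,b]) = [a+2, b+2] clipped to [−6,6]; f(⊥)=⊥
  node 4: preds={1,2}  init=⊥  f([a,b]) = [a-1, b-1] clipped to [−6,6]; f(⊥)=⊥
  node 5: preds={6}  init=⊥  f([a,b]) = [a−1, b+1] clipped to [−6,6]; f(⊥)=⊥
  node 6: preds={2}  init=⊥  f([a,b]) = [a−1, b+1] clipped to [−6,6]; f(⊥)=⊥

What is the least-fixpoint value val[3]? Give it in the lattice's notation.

Iteration log — 7 steps:
  step 1. node 0  ⊔preds=⊥  new=[-4,5]  old=[0,5]  +wl: 
  step 2. node 1  ⊔preds=⊥  new=⊥  stable
  step 3. node 2  ⊔preds=⊥  new=⊥  stable
  step 4. node 3  ⊔preds=⊥  new=⊥  stable
  step 5. node 4  ⊔preds=⊥  new=⊥  stable
  step 6. node 5  ⊔preds=⊥  new=⊥  stable
  step 7. node 6  ⊔preds=⊥  new=⊥  stable

Least fixpoint reached:
  node 0: [-4,5]
  node 1: ⊥
  node 2: ⊥
  node 3: ⊥
  node 4: ⊥
  node 5: ⊥
  node 6: ⊥

⊥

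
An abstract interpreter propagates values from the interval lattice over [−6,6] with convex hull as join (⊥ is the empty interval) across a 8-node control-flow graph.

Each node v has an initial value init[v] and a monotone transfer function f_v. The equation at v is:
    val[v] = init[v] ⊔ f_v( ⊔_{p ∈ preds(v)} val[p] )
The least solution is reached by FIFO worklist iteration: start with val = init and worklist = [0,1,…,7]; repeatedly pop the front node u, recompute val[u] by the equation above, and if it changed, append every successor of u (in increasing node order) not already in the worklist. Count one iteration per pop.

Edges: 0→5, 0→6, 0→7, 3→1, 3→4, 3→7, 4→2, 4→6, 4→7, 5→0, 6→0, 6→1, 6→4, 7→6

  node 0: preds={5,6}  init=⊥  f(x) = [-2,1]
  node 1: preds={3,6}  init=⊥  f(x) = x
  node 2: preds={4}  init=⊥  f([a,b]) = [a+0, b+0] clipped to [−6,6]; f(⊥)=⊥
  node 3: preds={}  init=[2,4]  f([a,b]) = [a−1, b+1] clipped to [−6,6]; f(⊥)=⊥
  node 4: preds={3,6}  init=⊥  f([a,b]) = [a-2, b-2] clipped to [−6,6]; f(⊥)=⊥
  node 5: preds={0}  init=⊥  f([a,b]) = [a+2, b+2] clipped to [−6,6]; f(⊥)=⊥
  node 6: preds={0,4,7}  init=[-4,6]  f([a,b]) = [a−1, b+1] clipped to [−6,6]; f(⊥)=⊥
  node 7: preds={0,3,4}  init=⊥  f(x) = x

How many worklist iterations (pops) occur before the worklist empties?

13

Worklist (13 pops):
  #1 pop 0: in=[-4,6] → [-2,1] (was ⊥); enqueue []
  #2 pop 1: in=[-4,6] → [-4,6] (was ⊥); enqueue []
  #3 pop 2: in=⊥ → ⊥ (no change)
  #4 pop 3: in=⊥ → [2,4] (no change)
  #5 pop 4: in=[-4,6] → [-6,4] (was ⊥); enqueue [2]
  #6 pop 5: in=[-2,1] → [0,3] (was ⊥); enqueue [0]
  #7 pop 6: in=[-6,4] → [-6,6] (was [-4,6]); enqueue [1,4]
  #8 pop 7: in=[-6,4] → [-6,4] (was ⊥); enqueue [6]
  #9 pop 2: in=[-6,4] → [-6,4] (was ⊥); enqueue []
  #10 pop 0: in=[-6,6] → [-2,1] (no change)
  #11 pop 1: in=[-6,6] → [-6,6] (was [-4,6]); enqueue []
  #12 pop 4: in=[-6,6] → [-6,4] (no change)
  #13 pop 6: in=[-6,4] → [-6,6] (no change)

Fixpoint:
  val[0] = [-2,1]
  val[1] = [-6,6]
  val[2] = [-6,4]
  val[3] = [2,4]
  val[4] = [-6,4]
  val[5] = [0,3]
  val[6] = [-6,6]
  val[7] = [-6,4]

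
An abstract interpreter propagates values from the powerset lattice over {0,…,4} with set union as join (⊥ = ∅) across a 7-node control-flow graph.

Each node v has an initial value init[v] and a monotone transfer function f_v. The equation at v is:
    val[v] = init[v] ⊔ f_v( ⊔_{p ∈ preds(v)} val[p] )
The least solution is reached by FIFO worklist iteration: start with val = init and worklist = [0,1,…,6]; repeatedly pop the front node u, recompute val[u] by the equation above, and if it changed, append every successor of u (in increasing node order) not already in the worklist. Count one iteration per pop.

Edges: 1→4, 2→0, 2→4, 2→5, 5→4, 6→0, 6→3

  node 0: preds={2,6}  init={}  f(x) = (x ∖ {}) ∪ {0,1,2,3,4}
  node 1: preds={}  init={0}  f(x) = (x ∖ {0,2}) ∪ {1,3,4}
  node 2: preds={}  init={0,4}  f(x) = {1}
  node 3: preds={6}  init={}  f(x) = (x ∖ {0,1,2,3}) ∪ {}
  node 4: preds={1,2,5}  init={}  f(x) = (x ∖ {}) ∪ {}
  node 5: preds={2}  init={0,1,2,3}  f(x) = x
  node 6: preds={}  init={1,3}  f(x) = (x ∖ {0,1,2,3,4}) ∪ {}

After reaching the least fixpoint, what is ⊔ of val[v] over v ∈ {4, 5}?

Iteration log — 9 steps:
  step 1. node 0  ⊔preds={0,1,3,4}  new={0,1,2,3,4}  old={}  +wl: 
  step 2. node 1  ⊔preds={}  new={0,1,3,4}  old={0}  +wl: 
  step 3. node 2  ⊔preds={}  new={0,1,4}  old={0,4}  +wl: 0
  step 4. node 3  ⊔preds={1,3}  new={}  stable
  step 5. node 4  ⊔preds={0,1,2,3,4}  new={0,1,2,3,4}  old={}  +wl: 
  step 6. node 5  ⊔preds={0,1,4}  new={0,1,2,3,4}  old={0,1,2,3}  +wl: 4
  step 7. node 6  ⊔preds={}  new={1,3}  stable
  step 8. node 0  ⊔preds={0,1,3,4}  new={0,1,2,3,4}  stable
  step 9. node 4  ⊔preds={0,1,2,3,4}  new={0,1,2,3,4}  stable

Least fixpoint reached:
  node 0: {0,1,2,3,4}
  node 1: {0,1,3,4}
  node 2: {0,1,4}
  node 3: {}
  node 4: {0,1,2,3,4}
  node 5: {0,1,2,3,4}
  node 6: {1,3}

{0,1,2,3,4}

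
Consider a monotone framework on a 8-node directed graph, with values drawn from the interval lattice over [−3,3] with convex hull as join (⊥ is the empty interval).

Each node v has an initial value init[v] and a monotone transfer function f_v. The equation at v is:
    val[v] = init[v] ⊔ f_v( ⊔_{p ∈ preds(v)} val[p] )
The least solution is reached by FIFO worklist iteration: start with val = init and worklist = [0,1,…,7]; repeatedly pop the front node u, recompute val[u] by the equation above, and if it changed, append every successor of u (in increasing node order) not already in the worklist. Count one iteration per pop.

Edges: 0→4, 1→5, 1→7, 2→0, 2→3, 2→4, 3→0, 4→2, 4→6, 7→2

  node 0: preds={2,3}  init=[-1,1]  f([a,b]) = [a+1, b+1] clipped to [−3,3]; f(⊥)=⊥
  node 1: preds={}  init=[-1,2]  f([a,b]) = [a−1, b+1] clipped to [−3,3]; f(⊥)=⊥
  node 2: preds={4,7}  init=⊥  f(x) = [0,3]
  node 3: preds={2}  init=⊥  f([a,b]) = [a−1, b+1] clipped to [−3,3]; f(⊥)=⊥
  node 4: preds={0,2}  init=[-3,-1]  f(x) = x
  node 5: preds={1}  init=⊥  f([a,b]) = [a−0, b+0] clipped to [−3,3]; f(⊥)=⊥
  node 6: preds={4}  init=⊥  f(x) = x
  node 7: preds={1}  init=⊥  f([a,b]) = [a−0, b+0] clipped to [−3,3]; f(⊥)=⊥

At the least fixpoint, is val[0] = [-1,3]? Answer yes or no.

Iteration log — 11 steps:
  step 1. node 0  ⊔preds=⊥  new=[-1,1]  stable
  step 2. node 1  ⊔preds=⊥  new=[-1,2]  stable
  step 3. node 2  ⊔preds=[-3,-1]  new=[0,3]  old=⊥  +wl: 0
  step 4. node 3  ⊔preds=[0,3]  new=[-1,3]  old=⊥  +wl: 
  step 5. node 4  ⊔preds=[-1,3]  new=[-3,3]  old=[-3,-1]  +wl: 2
  step 6. node 5  ⊔preds=[-1,2]  new=[-1,2]  old=⊥  +wl: 
  step 7. node 6  ⊔preds=[-3,3]  new=[-3,3]  old=⊥  +wl: 
  step 8. node 7  ⊔preds=[-1,2]  new=[-1,2]  old=⊥  +wl: 
  step 9. node 0  ⊔preds=[-1,3]  new=[-1,3]  old=[-1,1]  +wl: 4
  step 10. node 2  ⊔preds=[-3,3]  new=[0,3]  stable
  step 11. node 4  ⊔preds=[-1,3]  new=[-3,3]  stable

Least fixpoint reached:
  node 0: [-1,3]
  node 1: [-1,2]
  node 2: [0,3]
  node 3: [-1,3]
  node 4: [-3,3]
  node 5: [-1,2]
  node 6: [-3,3]
  node 7: [-1,2]

yes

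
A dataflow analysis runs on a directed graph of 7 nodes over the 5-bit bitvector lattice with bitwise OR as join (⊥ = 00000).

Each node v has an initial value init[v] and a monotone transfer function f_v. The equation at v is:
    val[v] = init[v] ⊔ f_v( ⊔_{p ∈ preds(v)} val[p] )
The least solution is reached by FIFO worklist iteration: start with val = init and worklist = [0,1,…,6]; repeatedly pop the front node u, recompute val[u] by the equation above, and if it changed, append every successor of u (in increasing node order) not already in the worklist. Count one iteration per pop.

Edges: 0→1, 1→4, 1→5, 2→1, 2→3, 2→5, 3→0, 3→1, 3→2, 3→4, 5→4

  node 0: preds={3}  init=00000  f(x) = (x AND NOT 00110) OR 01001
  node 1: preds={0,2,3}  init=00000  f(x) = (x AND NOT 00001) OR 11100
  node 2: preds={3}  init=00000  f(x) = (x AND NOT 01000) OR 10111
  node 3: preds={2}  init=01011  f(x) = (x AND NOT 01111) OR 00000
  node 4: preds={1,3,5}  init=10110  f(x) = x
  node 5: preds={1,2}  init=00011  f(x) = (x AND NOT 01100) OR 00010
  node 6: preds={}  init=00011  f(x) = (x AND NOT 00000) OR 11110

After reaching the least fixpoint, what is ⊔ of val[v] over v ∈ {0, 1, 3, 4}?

Worklist (12 pops):
  #1 pop 0: in=01011 → 01001 (was 00000); enqueue []
  #2 pop 1: in=01011 → 11110 (was 00000); enqueue []
  #3 pop 2: in=01011 → 10111 (was 00000); enqueue [1]
  #4 pop 3: in=10111 → 11011 (was 01011); enqueue [0,2]
  #5 pop 4: in=11111 → 11111 (was 10110); enqueue []
  #6 pop 5: in=11111 → 10011 (was 00011); enqueue [4]
  #7 pop 6: in=00000 → 11111 (was 00011); enqueue []
  #8 pop 1: in=11111 → 11110 (no change)
  #9 pop 0: in=11011 → 11001 (was 01001); enqueue [1]
  #10 pop 2: in=11011 → 10111 (no change)
  #11 pop 4: in=11111 → 11111 (no change)
  #12 pop 1: in=11111 → 11110 (no change)

Fixpoint:
  val[0] = 11001
  val[1] = 11110
  val[2] = 10111
  val[3] = 11011
  val[4] = 11111
  val[5] = 10011
  val[6] = 11111

11111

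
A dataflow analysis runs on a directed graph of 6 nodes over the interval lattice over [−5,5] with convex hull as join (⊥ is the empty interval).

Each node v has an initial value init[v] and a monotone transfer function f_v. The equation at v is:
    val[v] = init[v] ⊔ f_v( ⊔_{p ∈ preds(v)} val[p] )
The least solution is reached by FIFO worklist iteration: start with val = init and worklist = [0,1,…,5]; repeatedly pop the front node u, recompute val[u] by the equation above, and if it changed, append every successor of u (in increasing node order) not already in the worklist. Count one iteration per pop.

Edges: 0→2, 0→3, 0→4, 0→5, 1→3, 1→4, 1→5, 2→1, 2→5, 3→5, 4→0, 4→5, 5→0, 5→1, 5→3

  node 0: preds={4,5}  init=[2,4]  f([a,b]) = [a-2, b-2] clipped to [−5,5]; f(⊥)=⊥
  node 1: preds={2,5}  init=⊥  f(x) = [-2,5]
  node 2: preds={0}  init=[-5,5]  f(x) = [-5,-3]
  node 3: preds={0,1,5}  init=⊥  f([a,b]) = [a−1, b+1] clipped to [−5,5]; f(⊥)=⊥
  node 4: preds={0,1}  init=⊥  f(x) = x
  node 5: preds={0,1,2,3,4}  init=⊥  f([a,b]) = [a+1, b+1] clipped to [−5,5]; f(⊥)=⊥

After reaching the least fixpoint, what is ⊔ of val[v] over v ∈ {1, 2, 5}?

Worklist (13 pops):
  #1 pop 0: in=⊥ → [2,4] (no change)
  #2 pop 1: in=[-5,5] → [-2,5] (was ⊥); enqueue []
  #3 pop 2: in=[2,4] → [-5,5] (no change)
  #4 pop 3: in=[-2,5] → [-3,5] (was ⊥); enqueue []
  #5 pop 4: in=[-2,5] → [-2,5] (was ⊥); enqueue [0]
  #6 pop 5: in=[-5,5] → [-4,5] (was ⊥); enqueue [1,3]
  #7 pop 0: in=[-4,5] → [-5,4] (was [2,4]); enqueue [2,4,5]
  #8 pop 1: in=[-5,5] → [-2,5] (no change)
  #9 pop 3: in=[-5,5] → [-5,5] (was [-3,5]); enqueue []
  #10 pop 2: in=[-5,4] → [-5,5] (no change)
  #11 pop 4: in=[-5,5] → [-5,5] (was [-2,5]); enqueue [0]
  #12 pop 5: in=[-5,5] → [-4,5] (no change)
  #13 pop 0: in=[-5,5] → [-5,4] (no change)

Fixpoint:
  val[0] = [-5,4]
  val[1] = [-2,5]
  val[2] = [-5,5]
  val[3] = [-5,5]
  val[4] = [-5,5]
  val[5] = [-4,5]

[-5,5]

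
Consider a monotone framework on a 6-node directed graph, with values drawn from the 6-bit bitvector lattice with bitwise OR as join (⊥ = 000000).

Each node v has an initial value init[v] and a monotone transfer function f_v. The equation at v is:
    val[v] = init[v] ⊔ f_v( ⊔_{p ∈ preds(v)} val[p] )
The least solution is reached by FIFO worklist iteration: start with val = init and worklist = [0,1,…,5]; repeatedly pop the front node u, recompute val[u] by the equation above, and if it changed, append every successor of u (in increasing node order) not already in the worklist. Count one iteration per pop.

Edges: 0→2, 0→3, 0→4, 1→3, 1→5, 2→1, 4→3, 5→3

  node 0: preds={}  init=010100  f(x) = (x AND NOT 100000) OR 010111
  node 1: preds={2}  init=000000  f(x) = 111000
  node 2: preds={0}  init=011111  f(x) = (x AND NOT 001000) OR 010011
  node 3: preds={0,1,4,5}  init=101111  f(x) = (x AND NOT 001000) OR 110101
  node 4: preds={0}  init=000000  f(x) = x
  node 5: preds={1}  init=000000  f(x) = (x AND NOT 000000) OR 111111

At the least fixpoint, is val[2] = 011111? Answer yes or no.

yes

Worklist (7 pops):
  #1 pop 0: in=000000 → 010111 (was 010100); enqueue []
  #2 pop 1: in=011111 → 111000 (was 000000); enqueue []
  #3 pop 2: in=010111 → 011111 (no change)
  #4 pop 3: in=111111 → 111111 (was 101111); enqueue []
  #5 pop 4: in=010111 → 010111 (was 000000); enqueue [3]
  #6 pop 5: in=111000 → 111111 (was 000000); enqueue []
  #7 pop 3: in=111111 → 111111 (no change)

Fixpoint:
  val[0] = 010111
  val[1] = 111000
  val[2] = 011111
  val[3] = 111111
  val[4] = 010111
  val[5] = 111111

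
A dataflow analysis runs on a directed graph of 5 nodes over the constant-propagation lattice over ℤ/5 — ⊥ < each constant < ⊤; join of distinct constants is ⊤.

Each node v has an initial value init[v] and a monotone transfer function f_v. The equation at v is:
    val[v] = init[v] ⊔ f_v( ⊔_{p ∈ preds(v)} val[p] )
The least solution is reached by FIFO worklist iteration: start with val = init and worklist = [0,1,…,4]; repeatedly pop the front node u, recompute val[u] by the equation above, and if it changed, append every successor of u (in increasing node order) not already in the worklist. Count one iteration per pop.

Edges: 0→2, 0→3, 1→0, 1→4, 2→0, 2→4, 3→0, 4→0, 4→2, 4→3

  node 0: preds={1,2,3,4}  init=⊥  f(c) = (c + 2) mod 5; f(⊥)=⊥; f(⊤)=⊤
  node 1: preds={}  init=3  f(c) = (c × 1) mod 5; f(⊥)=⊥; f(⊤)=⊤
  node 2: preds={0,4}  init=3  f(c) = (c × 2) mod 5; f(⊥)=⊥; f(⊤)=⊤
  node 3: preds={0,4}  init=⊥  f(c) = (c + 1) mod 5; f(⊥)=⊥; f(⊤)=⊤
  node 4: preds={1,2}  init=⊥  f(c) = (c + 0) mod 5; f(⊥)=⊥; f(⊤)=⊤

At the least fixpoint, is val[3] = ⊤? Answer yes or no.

yes

Iteration log — 9 steps:
  step 1. node 0  ⊔preds=3  new=0  old=⊥  +wl: 
  step 2. node 1  ⊔preds=⊥  new=3  stable
  step 3. node 2  ⊔preds=0  new=⊤  old=3  +wl: 0
  step 4. node 3  ⊔preds=0  new=1  old=⊥  +wl: 
  step 5. node 4  ⊔preds=⊤  new=⊤  old=⊥  +wl: 2,3
  step 6. node 0  ⊔preds=⊤  new=⊤  old=0  +wl: 
  step 7. node 2  ⊔preds=⊤  new=⊤  stable
  step 8. node 3  ⊔preds=⊤  new=⊤  old=1  +wl: 0
  step 9. node 0  ⊔preds=⊤  new=⊤  stable

Least fixpoint reached:
  node 0: ⊤
  node 1: 3
  node 2: ⊤
  node 3: ⊤
  node 4: ⊤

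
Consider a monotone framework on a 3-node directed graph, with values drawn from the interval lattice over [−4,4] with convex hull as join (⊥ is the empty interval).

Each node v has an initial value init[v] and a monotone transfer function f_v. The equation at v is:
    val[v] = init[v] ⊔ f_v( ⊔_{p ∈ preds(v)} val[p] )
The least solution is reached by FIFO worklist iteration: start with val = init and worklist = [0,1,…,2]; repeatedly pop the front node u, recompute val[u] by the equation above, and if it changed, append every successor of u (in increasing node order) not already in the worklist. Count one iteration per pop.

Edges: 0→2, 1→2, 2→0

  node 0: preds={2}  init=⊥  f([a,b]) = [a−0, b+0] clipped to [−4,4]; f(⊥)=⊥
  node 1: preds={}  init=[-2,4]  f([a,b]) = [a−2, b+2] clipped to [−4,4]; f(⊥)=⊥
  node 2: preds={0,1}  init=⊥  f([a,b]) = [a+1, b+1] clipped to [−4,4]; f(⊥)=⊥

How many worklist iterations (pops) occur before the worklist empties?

Trace (5 dequeues):
  [1] u=0 | in ⊥ | out ⊥ | ==
  [2] u=1 | in ⊥ | out [-2,4] | ==
  [3] u=2 | in [-2,4] | out [-1,4] | prev ⊥ | push {0}
  [4] u=0 | in [-1,4] | out [-1,4] | prev ⊥ | push {2}
  [5] u=2 | in [-2,4] | out [-1,4] | ==

Converged values:
  [0] [-1,4]
  [1] [-2,4]
  [2] [-1,4]

5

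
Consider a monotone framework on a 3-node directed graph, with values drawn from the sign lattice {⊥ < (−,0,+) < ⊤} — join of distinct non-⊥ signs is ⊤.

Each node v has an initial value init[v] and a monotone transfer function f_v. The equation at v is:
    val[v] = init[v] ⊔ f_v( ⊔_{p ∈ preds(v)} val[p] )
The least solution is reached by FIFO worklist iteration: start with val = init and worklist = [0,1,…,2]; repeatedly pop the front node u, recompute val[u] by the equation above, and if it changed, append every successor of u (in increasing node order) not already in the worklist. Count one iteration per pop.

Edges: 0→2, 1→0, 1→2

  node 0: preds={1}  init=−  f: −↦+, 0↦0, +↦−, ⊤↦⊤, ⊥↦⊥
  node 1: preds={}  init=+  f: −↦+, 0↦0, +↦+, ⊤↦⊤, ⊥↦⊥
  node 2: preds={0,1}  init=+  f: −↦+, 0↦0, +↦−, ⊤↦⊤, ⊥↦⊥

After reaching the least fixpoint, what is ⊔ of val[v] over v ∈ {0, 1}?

Trace (3 dequeues):
  [1] u=0 | in + | out − | ==
  [2] u=1 | in ⊥ | out + | ==
  [3] u=2 | in ⊤ | out ⊤ | prev + | push {}

Converged values:
  [0] −
  [1] +
  [2] ⊤

⊤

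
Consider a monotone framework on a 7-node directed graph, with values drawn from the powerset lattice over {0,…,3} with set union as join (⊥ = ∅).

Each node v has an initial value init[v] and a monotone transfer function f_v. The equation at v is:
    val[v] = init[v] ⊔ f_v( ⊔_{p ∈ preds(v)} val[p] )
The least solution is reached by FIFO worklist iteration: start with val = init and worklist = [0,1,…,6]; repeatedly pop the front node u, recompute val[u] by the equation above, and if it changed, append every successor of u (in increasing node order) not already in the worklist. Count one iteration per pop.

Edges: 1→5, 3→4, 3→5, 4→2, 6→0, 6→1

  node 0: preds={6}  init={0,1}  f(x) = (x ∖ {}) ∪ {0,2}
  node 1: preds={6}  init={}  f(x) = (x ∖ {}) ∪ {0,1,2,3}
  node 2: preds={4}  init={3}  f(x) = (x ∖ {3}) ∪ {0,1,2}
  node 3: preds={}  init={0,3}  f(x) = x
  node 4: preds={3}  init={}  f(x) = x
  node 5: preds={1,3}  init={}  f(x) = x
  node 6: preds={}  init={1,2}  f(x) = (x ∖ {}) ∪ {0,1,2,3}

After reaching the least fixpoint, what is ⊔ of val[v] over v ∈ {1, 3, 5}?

Trace (10 dequeues):
  [1] u=0 | in {1,2} | out {0,1,2} | prev {0,1} | push {}
  [2] u=1 | in {1,2} | out {0,1,2,3} | prev {} | push {}
  [3] u=2 | in {} | out {0,1,2,3} | prev {3} | push {}
  [4] u=3 | in {} | out {0,3} | ==
  [5] u=4 | in {0,3} | out {0,3} | prev {} | push {2}
  [6] u=5 | in {0,1,2,3} | out {0,1,2,3} | prev {} | push {}
  [7] u=6 | in {} | out {0,1,2,3} | prev {1,2} | push {0,1}
  [8] u=2 | in {0,3} | out {0,1,2,3} | ==
  [9] u=0 | in {0,1,2,3} | out {0,1,2,3} | prev {0,1,2} | push {}
  [10] u=1 | in {0,1,2,3} | out {0,1,2,3} | ==

Converged values:
  [0] {0,1,2,3}
  [1] {0,1,2,3}
  [2] {0,1,2,3}
  [3] {0,3}
  [4] {0,3}
  [5] {0,1,2,3}
  [6] {0,1,2,3}

{0,1,2,3}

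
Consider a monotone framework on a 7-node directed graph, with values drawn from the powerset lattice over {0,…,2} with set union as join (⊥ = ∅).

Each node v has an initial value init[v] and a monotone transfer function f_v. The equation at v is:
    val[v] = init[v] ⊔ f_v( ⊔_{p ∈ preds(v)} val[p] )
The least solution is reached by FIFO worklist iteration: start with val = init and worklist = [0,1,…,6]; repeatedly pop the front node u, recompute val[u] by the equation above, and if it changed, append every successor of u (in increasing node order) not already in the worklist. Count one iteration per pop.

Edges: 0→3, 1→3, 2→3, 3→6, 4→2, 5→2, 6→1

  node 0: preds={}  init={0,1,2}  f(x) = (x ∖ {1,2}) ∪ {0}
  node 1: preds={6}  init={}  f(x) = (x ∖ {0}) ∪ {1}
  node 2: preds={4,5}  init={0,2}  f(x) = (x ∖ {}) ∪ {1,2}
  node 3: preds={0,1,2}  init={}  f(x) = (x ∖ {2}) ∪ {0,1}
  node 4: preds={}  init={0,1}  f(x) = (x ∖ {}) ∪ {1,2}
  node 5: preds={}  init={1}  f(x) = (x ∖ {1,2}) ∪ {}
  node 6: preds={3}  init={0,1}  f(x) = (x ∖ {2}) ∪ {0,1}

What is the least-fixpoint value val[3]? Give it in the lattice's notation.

Worklist (8 pops):
  #1 pop 0: in={} → {0,1,2} (no change)
  #2 pop 1: in={0,1} → {1} (was {}); enqueue []
  #3 pop 2: in={0,1} → {0,1,2} (was {0,2}); enqueue []
  #4 pop 3: in={0,1,2} → {0,1} (was {}); enqueue []
  #5 pop 4: in={} → {0,1,2} (was {0,1}); enqueue [2]
  #6 pop 5: in={} → {1} (no change)
  #7 pop 6: in={0,1} → {0,1} (no change)
  #8 pop 2: in={0,1,2} → {0,1,2} (no change)

Fixpoint:
  val[0] = {0,1,2}
  val[1] = {1}
  val[2] = {0,1,2}
  val[3] = {0,1}
  val[4] = {0,1,2}
  val[5] = {1}
  val[6] = {0,1}

{0,1}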